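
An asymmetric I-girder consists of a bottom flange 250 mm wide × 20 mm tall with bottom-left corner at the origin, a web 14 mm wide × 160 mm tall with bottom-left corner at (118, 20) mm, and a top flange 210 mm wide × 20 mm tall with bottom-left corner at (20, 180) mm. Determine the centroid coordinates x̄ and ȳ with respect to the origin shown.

bottom flange: A = 250 × 20 = 5000.00, centroid at (125.00, 10.00).
web: A = 14 × 160 = 2240.00, centroid at (125.00, 100.00).
top flange: A = 210 × 20 = 4200.00, centroid at (125.00, 190.00).
ΣA = 11440.00 mm²
ΣAx̄ = (5000.00)(125.00) + (2240.00)(125.00) + (4200.00)(125.00) = 1430000.00 mm³
ΣAȳ = (5000.00)(10.00) + (2240.00)(100.00) + (4200.00)(190.00) = 1072000.00 mm³
x̄ = 1430000.00 / 11440.00 = 125.00 mm
ȳ = 1072000.00 / 11440.00 = 93.71 mm

x̄ = 125.00 mm, ȳ = 93.71 mm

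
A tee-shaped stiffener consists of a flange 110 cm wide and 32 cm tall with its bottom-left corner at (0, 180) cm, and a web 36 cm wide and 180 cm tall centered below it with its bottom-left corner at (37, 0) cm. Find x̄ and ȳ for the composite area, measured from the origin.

x̄ = 55.00 cm, ȳ = 127.31 cm

web: A = 36 × 180 = 6480.00, centroid at (55.00, 90.00).
flange: A = 110 × 32 = 3520.00, centroid at (55.00, 196.00).
ΣA = 10000.00 cm²
ΣAx̄ = (6480.00)(55.00) + (3520.00)(55.00) = 550000.00 cm³
ΣAȳ = (6480.00)(90.00) + (3520.00)(196.00) = 1273120.00 cm³
x̄ = 550000.00 / 10000.00 = 55.00 cm
ȳ = 1273120.00 / 10000.00 = 127.31 cm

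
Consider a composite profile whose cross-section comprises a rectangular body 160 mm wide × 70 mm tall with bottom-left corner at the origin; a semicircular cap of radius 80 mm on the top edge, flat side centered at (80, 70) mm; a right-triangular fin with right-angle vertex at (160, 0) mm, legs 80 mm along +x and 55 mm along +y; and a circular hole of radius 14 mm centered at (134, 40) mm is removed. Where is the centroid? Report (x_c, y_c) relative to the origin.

x_c = 88.82 mm, y_c = 63.61 mm

rectangular body: A = 160 × 70 = 11200.00, centroid at (80.00, 35.00).
semicircular top: A = ½π·80² = 10053.10, centroid at (80.00, 103.95).
triangular fin: A = ½·80·55 = 2200.00, centroid at (186.67, 18.33).
hole: A = −π·14² = -615.75, centroid at (134.00, 40.00).
ΣA = 22837.34 mm², ΣAx_c = 2028403.60 mm³, ΣAy_c = 1452753.33 mm³.
x_c = 2028403.60/22837.34 = 88.82 mm; y_c = 1452753.33/22837.34 = 63.61 mm.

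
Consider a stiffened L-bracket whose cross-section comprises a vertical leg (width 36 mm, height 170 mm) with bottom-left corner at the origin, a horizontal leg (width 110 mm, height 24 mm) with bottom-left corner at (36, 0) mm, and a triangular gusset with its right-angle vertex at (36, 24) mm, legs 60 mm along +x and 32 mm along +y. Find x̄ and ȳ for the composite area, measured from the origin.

x̄ = 41.58 mm, ȳ = 60.20 mm

vertical leg: A = 36 × 170 = 6120.00, centroid at (18.00, 85.00).
horizontal leg: A = 110 × 24 = 2640.00, centroid at (91.00, 12.00).
gusset: A = ½·60·32 = 960.00, centroid at (56.00, 34.67).
ΣA = 9720.00 mm²
ΣAx̄ = (6120.00)(18.00) + (2640.00)(91.00) + (960.00)(56.00) = 404160.00 mm³
ΣAȳ = (6120.00)(85.00) + (2640.00)(12.00) + (960.00)(34.67) = 585160.00 mm³
x̄ = 404160.00 / 9720.00 = 41.58 mm
ȳ = 585160.00 / 9720.00 = 60.20 mm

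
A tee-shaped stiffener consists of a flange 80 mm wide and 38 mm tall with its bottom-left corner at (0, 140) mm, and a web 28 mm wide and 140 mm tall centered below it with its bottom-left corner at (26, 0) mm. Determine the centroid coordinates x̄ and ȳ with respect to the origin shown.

x̄ = 40.00 mm, ȳ = 108.87 mm

web: A = 28 × 140 = 3920.00, centroid at (40.00, 70.00).
flange: A = 80 × 38 = 3040.00, centroid at (40.00, 159.00).
ΣA = 6960.00 mm², ΣAx̄ = 278400.00 mm³, ΣAȳ = 757760.00 mm³.
x̄ = 278400.00/6960.00 = 40.00 mm; ȳ = 757760.00/6960.00 = 108.87 mm.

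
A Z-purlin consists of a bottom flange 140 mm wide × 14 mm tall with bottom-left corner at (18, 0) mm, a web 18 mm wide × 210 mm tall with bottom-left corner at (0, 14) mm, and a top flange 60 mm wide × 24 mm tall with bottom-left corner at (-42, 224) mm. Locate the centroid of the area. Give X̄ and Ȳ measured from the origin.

X̄ = 26.35 mm, Ȳ = 111.89 mm

bottom flange: A = 140 × 14 = 1960.00, centroid at (88.00, 7.00).
web: A = 18 × 210 = 3780.00, centroid at (9.00, 119.00).
top flange: A = 60 × 24 = 1440.00, centroid at (-12.00, 236.00).
ΣA = 7180.00 mm², ΣAX̄ = 189220.00 mm³, ΣAȲ = 803380.00 mm³.
X̄ = 189220.00/7180.00 = 26.35 mm; Ȳ = 803380.00/7180.00 = 111.89 mm.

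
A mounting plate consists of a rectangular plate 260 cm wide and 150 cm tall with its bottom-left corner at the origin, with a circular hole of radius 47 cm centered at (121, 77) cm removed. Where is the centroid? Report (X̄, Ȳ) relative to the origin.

plate: A = 260 × 150 = 39000.00, centroid at (130.00, 75.00).
hole: A = −π·47² = -6939.78, centroid at (121.00, 77.00).
ΣA = 32060.22 cm²
ΣAX̄ = (39000.00)(130.00) + (-6939.78)(121.00) = 4230286.84 cm³
ΣAȲ = (39000.00)(75.00) + (-6939.78)(77.00) = 2390637.08 cm³
X̄ = 4230286.84 / 32060.22 = 131.95 cm
Ȳ = 2390637.08 / 32060.22 = 74.57 cm

X̄ = 131.95 cm, Ȳ = 74.57 cm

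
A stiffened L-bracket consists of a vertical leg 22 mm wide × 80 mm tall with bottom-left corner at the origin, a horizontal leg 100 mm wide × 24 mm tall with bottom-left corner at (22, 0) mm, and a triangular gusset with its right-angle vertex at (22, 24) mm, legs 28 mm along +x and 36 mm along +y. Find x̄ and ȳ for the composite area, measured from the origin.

x̄ = 44.59 mm, ȳ = 25.16 mm

vertical leg: A = 22 × 80 = 1760.00, centroid at (11.00, 40.00).
horizontal leg: A = 100 × 24 = 2400.00, centroid at (72.00, 12.00).
gusset: A = ½·28·36 = 504.00, centroid at (31.33, 36.00).
ΣA = 4664.00 mm², ΣAx̄ = 207952.00 mm³, ΣAȳ = 117344.00 mm³.
x̄ = 207952.00/4664.00 = 44.59 mm; ȳ = 117344.00/4664.00 = 25.16 mm.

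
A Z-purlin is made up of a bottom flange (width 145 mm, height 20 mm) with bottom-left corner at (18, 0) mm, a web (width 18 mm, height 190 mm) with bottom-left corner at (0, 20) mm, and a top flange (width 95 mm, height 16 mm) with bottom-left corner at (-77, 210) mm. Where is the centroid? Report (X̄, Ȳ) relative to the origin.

bottom flange: A = 145 × 20 = 2900.00, centroid at (90.50, 10.00).
web: A = 18 × 190 = 3420.00, centroid at (9.00, 115.00).
top flange: A = 95 × 16 = 1520.00, centroid at (-29.50, 218.00).
ΣA = 7840.00 mm², ΣAX̄ = 248390.00 mm³, ΣAȲ = 753660.00 mm³.
X̄ = 248390.00/7840.00 = 31.68 mm; Ȳ = 753660.00/7840.00 = 96.13 mm.

X̄ = 31.68 mm, Ȳ = 96.13 mm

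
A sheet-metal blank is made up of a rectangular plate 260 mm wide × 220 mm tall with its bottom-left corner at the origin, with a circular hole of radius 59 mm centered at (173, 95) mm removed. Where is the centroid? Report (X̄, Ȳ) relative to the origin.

X̄ = 119.84 mm, Ȳ = 113.55 mm

plate: A = 260 × 220 = 57200.00, centroid at (130.00, 110.00).
hole: A = −π·59² = -10935.88, centroid at (173.00, 95.00).
ΣA = 46264.12 mm², ΣAX̄ = 5544092.06 mm³, ΣAȲ = 5253091.02 mm³.
X̄ = 5544092.06/46264.12 = 119.84 mm; Ȳ = 5253091.02/46264.12 = 113.55 mm.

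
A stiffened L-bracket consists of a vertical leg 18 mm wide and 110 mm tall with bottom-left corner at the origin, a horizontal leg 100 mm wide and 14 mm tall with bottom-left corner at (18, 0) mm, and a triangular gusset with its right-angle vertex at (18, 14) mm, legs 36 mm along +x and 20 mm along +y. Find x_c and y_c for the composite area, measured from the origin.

x_c = 33.11 mm, y_c = 33.73 mm

vertical leg: A = 18 × 110 = 1980.00, centroid at (9.00, 55.00).
horizontal leg: A = 100 × 14 = 1400.00, centroid at (68.00, 7.00).
gusset: A = ½·36·20 = 360.00, centroid at (30.00, 20.67).
ΣA = 3740.00 mm²
ΣAx_c = (1980.00)(9.00) + (1400.00)(68.00) + (360.00)(30.00) = 123820.00 mm³
ΣAy_c = (1980.00)(55.00) + (1400.00)(7.00) + (360.00)(20.67) = 126140.00 mm³
x_c = 123820.00 / 3740.00 = 33.11 mm
y_c = 126140.00 / 3740.00 = 33.73 mm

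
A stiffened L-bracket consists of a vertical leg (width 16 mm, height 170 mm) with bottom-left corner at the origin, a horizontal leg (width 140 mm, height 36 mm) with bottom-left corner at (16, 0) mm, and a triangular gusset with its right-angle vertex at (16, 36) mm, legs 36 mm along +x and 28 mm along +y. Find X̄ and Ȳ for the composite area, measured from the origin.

vertical leg: A = 16 × 170 = 2720.00, centroid at (8.00, 85.00).
horizontal leg: A = 140 × 36 = 5040.00, centroid at (86.00, 18.00).
gusset: A = ½·36·28 = 504.00, centroid at (28.00, 45.33).
ΣA = 8264.00 mm²
ΣAX̄ = (2720.00)(8.00) + (5040.00)(86.00) + (504.00)(28.00) = 469312.00 mm³
ΣAȲ = (2720.00)(85.00) + (5040.00)(18.00) + (504.00)(45.33) = 344768.00 mm³
X̄ = 469312.00 / 8264.00 = 56.79 mm
Ȳ = 344768.00 / 8264.00 = 41.72 mm

X̄ = 56.79 mm, Ȳ = 41.72 mm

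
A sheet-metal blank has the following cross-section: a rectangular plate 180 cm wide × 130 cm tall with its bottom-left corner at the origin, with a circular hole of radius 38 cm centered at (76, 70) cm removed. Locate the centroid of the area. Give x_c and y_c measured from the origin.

x_c = 93.37 cm, y_c = 63.80 cm

plate: A = 180 × 130 = 23400.00, centroid at (90.00, 65.00).
hole: A = −π·38² = -4536.46, centroid at (76.00, 70.00).
ΣA = 18863.54 cm², ΣAx_c = 1761229.06 cm³, ΣAy_c = 1203447.81 cm³.
x_c = 1761229.06/18863.54 = 93.37 cm; y_c = 1203447.81/18863.54 = 63.80 cm.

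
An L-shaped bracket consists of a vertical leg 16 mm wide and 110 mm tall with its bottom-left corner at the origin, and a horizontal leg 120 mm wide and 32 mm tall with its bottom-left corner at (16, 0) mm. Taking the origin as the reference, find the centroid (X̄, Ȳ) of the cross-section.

X̄ = 54.63 mm, Ȳ = 28.26 mm

vertical leg: A = 16 × 110 = 1760.00, centroid at (8.00, 55.00).
horizontal leg: A = 120 × 32 = 3840.00, centroid at (76.00, 16.00).
ΣA = 5600.00 mm², ΣAX̄ = 305920.00 mm³, ΣAȲ = 158240.00 mm³.
X̄ = 305920.00/5600.00 = 54.63 mm; Ȳ = 158240.00/5600.00 = 28.26 mm.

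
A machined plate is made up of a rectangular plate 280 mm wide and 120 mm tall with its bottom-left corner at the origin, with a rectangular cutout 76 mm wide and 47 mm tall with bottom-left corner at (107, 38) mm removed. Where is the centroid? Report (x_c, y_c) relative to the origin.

x_c = 139.41 mm, y_c = 59.82 mm

Part | A | x̄ᵢ | ȳᵢ | A·x̄ᵢ | A·ȳᵢ
plate | 33600.00 | 140.00 | 60.00 | 4704000.00 | 2016000.00
hole | -3572.00 | 145.00 | 61.50 | -517940.00 | -219678.00
Σ | 30028.00 |  |  | 4186060.00 | 1796322.00
x_c = 4186060.00 / 30028.00 = 139.41 mm
y_c = 1796322.00 / 30028.00 = 59.82 mm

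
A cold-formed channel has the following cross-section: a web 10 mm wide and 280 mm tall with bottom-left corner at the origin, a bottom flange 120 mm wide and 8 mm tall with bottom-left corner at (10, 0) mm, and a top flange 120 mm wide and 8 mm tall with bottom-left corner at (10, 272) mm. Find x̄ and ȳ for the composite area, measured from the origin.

x̄ = 31.44 mm, ȳ = 140.00 mm

web: A = 10 × 280 = 2800.00, centroid at (5.00, 140.00).
bottom flange: A = 120 × 8 = 960.00, centroid at (70.00, 4.00).
top flange: A = 120 × 8 = 960.00, centroid at (70.00, 276.00).
ΣA = 4720.00 mm²
ΣAx̄ = (2800.00)(5.00) + (960.00)(70.00) + (960.00)(70.00) = 148400.00 mm³
ΣAȳ = (2800.00)(140.00) + (960.00)(4.00) + (960.00)(276.00) = 660800.00 mm³
x̄ = 148400.00 / 4720.00 = 31.44 mm
ȳ = 660800.00 / 4720.00 = 140.00 mm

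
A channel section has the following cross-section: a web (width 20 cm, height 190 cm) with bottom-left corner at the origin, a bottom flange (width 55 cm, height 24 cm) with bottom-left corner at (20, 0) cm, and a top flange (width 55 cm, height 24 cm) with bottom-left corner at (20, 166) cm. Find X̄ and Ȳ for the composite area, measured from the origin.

web: A = 20 × 190 = 3800.00, centroid at (10.00, 95.00).
bottom flange: A = 55 × 24 = 1320.00, centroid at (47.50, 12.00).
top flange: A = 55 × 24 = 1320.00, centroid at (47.50, 178.00).
ΣA = 6440.00 cm², ΣAX̄ = 163400.00 cm³, ΣAȲ = 611800.00 cm³.
X̄ = 163400.00/6440.00 = 25.37 cm; Ȳ = 611800.00/6440.00 = 95.00 cm.

X̄ = 25.37 cm, Ȳ = 95.00 cm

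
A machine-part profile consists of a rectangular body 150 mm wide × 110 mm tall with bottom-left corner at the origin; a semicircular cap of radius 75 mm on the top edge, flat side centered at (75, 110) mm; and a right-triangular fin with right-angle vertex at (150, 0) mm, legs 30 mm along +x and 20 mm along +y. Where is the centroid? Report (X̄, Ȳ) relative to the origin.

rectangular body: A = 150 × 110 = 16500.00, centroid at (75.00, 55.00).
semicircular top: A = ½π·75² = 8835.73, centroid at (75.00, 141.83).
triangular fin: A = ½·30·20 = 300.00, centroid at (160.00, 6.67).
ΣA = 25635.73 mm², ΣAX̄ = 1948179.70 mm³, ΣAȲ = 2162680.23 mm³.
X̄ = 1948179.70/25635.73 = 75.99 mm; Ȳ = 2162680.23/25635.73 = 84.36 mm.

X̄ = 75.99 mm, Ȳ = 84.36 mm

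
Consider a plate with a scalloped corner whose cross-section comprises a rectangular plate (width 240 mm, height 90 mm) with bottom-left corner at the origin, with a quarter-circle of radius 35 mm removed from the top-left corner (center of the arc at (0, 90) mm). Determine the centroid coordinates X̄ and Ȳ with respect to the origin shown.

X̄ = 124.90 mm, Ȳ = 43.59 mm

Part | A | x̄ᵢ | ȳᵢ | A·x̄ᵢ | A·ȳᵢ
plate | 21600.00 | 120.00 | 45.00 | 2592000.00 | 972000.00
removed quarter-circle | -962.11 | 14.85 | 75.15 | -14291.67 | -72298.48
Σ | 20637.89 |  |  | 2577708.33 | 899701.52
X̄ = 2577708.33 / 20637.89 = 124.90 mm
Ȳ = 899701.52 / 20637.89 = 43.59 mm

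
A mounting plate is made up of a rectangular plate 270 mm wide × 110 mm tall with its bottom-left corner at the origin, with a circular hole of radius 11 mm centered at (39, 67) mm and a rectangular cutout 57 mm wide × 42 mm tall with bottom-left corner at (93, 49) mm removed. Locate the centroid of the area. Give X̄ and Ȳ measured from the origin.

X̄ = 137.56 mm, Ȳ = 53.50 mm

plate: A = 270 × 110 = 29700.00, centroid at (135.00, 55.00).
hole 1: A = −π·11² = -380.13, centroid at (39.00, 67.00).
hole 2: A = −(57 × 42) = -2394.00, centroid at (121.50, 70.00).
ΣA = 26925.87 mm²
ΣAX̄ = (29700.00)(135.00) + (-380.13)(39.00) + (-2394.00)(121.50) = 3703803.82 mm³
ΣAȲ = (29700.00)(55.00) + (-380.13)(67.00) + (-2394.00)(70.00) = 1440451.11 mm³
X̄ = 3703803.82 / 26925.87 = 137.56 mm
Ȳ = 1440451.11 / 26925.87 = 53.50 mm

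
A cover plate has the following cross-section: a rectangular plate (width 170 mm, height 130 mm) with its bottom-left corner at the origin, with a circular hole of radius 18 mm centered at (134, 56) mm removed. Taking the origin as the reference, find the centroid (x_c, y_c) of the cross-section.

x_c = 82.63 mm, y_c = 65.43 mm

plate: A = 170 × 130 = 22100.00, centroid at (85.00, 65.00).
hole: A = −π·18² = -1017.88, centroid at (134.00, 56.00).
ΣA = 21082.12 mm², ΣAx_c = 1742104.61 mm³, ΣAy_c = 1379498.94 mm³.
x_c = 1742104.61/21082.12 = 82.63 mm; y_c = 1379498.94/21082.12 = 65.43 mm.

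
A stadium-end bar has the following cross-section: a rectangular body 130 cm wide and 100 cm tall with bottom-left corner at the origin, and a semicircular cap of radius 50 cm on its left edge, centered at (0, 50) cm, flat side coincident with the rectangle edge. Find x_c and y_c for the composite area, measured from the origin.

Part | A | x̄ᵢ | ȳᵢ | A·x̄ᵢ | A·ȳᵢ
rectangular body | 13000.00 | 65.00 | 50.00 | 845000.00 | 650000.00
semicircular end | 3926.99 | -21.22 | 50.00 | -83333.33 | 196349.54
Σ | 16926.99 |  |  | 761666.67 | 846349.54
x_c = 761666.67 / 16926.99 = 45.00 cm
y_c = 846349.54 / 16926.99 = 50.00 cm

x_c = 45.00 cm, y_c = 50.00 cm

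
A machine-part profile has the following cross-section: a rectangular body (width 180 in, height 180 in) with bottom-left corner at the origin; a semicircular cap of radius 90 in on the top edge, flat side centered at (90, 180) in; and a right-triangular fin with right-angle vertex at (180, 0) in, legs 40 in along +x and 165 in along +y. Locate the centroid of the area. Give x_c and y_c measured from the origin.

x_c = 97.04 in, y_c = 121.30 in

Part | A | x̄ᵢ | ȳᵢ | A·x̄ᵢ | A·ȳᵢ
rectangular body | 32400.00 | 90.00 | 90.00 | 2916000.00 | 2916000.00
semicircular top | 12723.45 | 90.00 | 218.20 | 1145110.52 | 2776221.04
triangular fin | 3300.00 | 193.33 | 55.00 | 638000.00 | 181500.00
Σ | 48423.45 |  |  | 4699110.52 | 5873721.04
x_c = 4699110.52 / 48423.45 = 97.04 in
y_c = 5873721.04 / 48423.45 = 121.30 in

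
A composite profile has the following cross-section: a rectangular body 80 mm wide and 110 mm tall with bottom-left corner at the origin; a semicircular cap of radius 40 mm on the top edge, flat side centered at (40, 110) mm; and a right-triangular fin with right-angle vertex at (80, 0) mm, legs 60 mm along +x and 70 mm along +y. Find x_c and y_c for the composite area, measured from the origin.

rectangular body: A = 80 × 110 = 8800.00, centroid at (40.00, 55.00).
semicircular top: A = ½π·40² = 2513.27, centroid at (40.00, 126.98).
triangular fin: A = ½·60·70 = 2100.00, centroid at (100.00, 23.33).
ΣA = 13413.27 mm², ΣAx_c = 662530.96 mm³, ΣAy_c = 852126.82 mm³.
x_c = 662530.96/13413.27 = 49.39 mm; y_c = 852126.82/13413.27 = 63.53 mm.

x_c = 49.39 mm, y_c = 63.53 mm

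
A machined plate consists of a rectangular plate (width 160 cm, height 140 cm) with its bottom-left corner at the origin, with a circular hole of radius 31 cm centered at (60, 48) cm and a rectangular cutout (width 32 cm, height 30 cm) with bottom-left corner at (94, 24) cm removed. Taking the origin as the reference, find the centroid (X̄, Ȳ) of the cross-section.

X̄ = 81.71 cm, Ȳ = 75.22 cm

plate: A = 160 × 140 = 22400.00, centroid at (80.00, 70.00).
hole 1: A = −π·31² = -3019.07, centroid at (60.00, 48.00).
hole 2: A = −(32 × 30) = -960.00, centroid at (110.00, 39.00).
ΣA = 18420.93 cm²
ΣAX̄ = (22400.00)(80.00) + (-3019.07)(60.00) + (-960.00)(110.00) = 1505255.77 cm³
ΣAȲ = (22400.00)(70.00) + (-3019.07)(48.00) + (-960.00)(39.00) = 1385644.61 cm³
X̄ = 1505255.77 / 18420.93 = 81.71 cm
Ȳ = 1385644.61 / 18420.93 = 75.22 cm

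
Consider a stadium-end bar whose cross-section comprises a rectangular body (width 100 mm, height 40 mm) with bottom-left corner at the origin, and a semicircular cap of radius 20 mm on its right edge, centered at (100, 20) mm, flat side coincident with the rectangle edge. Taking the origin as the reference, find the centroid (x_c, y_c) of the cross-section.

rectangular body: A = 100 × 40 = 4000.00, centroid at (50.00, 20.00).
semicircular end: A = ½π·20² = 628.32, centroid at (108.49, 20.00).
ΣA = 4628.32 mm²
ΣAx_c = (4000.00)(50.00) + (628.32)(108.49) = 268165.19 mm³
ΣAy_c = (4000.00)(20.00) + (628.32)(20.00) = 92566.37 mm³
x_c = 268165.19 / 4628.32 = 57.94 mm
y_c = 92566.37 / 4628.32 = 20.00 mm

x_c = 57.94 mm, y_c = 20.00 mm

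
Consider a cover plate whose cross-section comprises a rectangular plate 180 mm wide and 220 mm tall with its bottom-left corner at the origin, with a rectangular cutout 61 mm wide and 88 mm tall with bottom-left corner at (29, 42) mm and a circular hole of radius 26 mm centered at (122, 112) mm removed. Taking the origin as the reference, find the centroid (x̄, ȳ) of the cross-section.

x̄ = 92.98 mm, ȳ = 113.88 mm

Part | A | x̄ᵢ | ȳᵢ | A·x̄ᵢ | A·ȳᵢ
plate | 39600.00 | 90.00 | 110.00 | 3564000.00 | 4356000.00
hole 1 | -5368.00 | 59.50 | 86.00 | -319396.00 | -461648.00
hole 2 | -2123.72 | 122.00 | 112.00 | -259093.43 | -237856.26
Σ | 32108.28 |  |  | 2985510.57 | 3656495.74
x̄ = 2985510.57 / 32108.28 = 92.98 mm
ȳ = 3656495.74 / 32108.28 = 113.88 mm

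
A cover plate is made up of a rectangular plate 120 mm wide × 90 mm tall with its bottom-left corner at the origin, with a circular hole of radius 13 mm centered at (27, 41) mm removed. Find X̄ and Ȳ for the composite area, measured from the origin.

Part | A | x̄ᵢ | ȳᵢ | A·x̄ᵢ | A·ȳᵢ
plate | 10800.00 | 60.00 | 45.00 | 648000.00 | 486000.00
hole | -530.93 | 27.00 | 41.00 | -14335.09 | -21768.10
Σ | 10269.07 |  |  | 633664.91 | 464231.90
X̄ = 633664.91 / 10269.07 = 61.71 mm
Ȳ = 464231.90 / 10269.07 = 45.21 mm

X̄ = 61.71 mm, Ȳ = 45.21 mm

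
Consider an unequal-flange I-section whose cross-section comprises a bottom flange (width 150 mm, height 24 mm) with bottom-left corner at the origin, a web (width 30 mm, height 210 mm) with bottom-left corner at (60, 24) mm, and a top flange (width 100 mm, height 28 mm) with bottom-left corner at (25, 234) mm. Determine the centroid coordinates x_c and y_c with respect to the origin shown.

x_c = 75.00 mm, y_c = 122.07 mm

Part | A | x̄ᵢ | ȳᵢ | A·x̄ᵢ | A·ȳᵢ
bottom flange | 3600.00 | 75.00 | 12.00 | 270000.00 | 43200.00
web | 6300.00 | 75.00 | 129.00 | 472500.00 | 812700.00
top flange | 2800.00 | 75.00 | 248.00 | 210000.00 | 694400.00
Σ | 12700.00 |  |  | 952500.00 | 1550300.00
x_c = 952500.00 / 12700.00 = 75.00 mm
y_c = 1550300.00 / 12700.00 = 122.07 mm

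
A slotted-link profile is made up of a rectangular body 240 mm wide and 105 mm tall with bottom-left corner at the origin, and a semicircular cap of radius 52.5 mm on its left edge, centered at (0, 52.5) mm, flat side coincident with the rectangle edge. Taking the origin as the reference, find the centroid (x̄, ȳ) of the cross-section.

x̄ = 99.14 mm, ȳ = 52.50 mm

Part | A | x̄ᵢ | ȳᵢ | A·x̄ᵢ | A·ȳᵢ
rectangular body | 25200.00 | 120.00 | 52.50 | 3024000.00 | 1323000.00
semicircular end | 4329.51 | -22.28 | 52.50 | -96468.75 | 227299.14
Σ | 29529.51 |  |  | 2927531.25 | 1550299.14
x̄ = 2927531.25 / 29529.51 = 99.14 mm
ȳ = 1550299.14 / 29529.51 = 52.50 mm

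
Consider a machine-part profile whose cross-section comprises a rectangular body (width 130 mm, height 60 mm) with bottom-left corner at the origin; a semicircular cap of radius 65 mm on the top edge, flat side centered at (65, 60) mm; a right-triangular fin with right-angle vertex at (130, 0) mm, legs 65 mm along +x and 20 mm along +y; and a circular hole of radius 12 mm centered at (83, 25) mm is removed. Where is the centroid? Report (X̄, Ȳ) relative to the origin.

X̄ = 68.29 mm, Ȳ = 55.23 mm

rectangular body: A = 130 × 60 = 7800.00, centroid at (65.00, 30.00).
semicircular top: A = ½π·65² = 6636.61, centroid at (65.00, 87.59).
triangular fin: A = ½·65·20 = 650.00, centroid at (151.67, 6.67).
hole: A = −π·12² = -452.39, centroid at (83.00, 25.00).
ΣA = 14634.23 mm²
ΣAX̄ = (7800.00)(65.00) + (6636.61)(65.00) + (650.00)(151.67) + (-452.39)(83.00) = 999414.96 mm³
ΣAȲ = (7800.00)(30.00) + (6636.61)(87.59) + (650.00)(6.67) + (-452.39)(25.00) = 808303.80 mm³
X̄ = 999414.96 / 14634.23 = 68.29 mm
Ȳ = 808303.80 / 14634.23 = 55.23 mm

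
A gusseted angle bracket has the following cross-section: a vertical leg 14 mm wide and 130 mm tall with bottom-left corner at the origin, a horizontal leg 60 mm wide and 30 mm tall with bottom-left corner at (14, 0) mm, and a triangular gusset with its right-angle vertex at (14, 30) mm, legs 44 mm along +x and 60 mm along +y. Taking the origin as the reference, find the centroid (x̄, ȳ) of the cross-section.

x̄ = 26.27 mm, ȳ = 42.77 mm

vertical leg: A = 14 × 130 = 1820.00, centroid at (7.00, 65.00).
horizontal leg: A = 60 × 30 = 1800.00, centroid at (44.00, 15.00).
gusset: A = ½·44·60 = 1320.00, centroid at (28.67, 50.00).
ΣA = 4940.00 mm², ΣAx̄ = 129780.00 mm³, ΣAȳ = 211300.00 mm³.
x̄ = 129780.00/4940.00 = 26.27 mm; ȳ = 211300.00/4940.00 = 42.77 mm.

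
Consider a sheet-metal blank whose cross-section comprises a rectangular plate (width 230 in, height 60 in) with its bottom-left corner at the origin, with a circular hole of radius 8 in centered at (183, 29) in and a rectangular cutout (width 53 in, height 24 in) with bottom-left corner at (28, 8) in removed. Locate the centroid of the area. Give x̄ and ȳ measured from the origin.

x̄ = 120.13 in, ȳ = 31.05 in

Part | A | x̄ᵢ | ȳᵢ | A·x̄ᵢ | A·ȳᵢ
plate | 13800.00 | 115.00 | 30.00 | 1587000.00 | 414000.00
hole 1 | -201.06 | 183.00 | 29.00 | -36794.33 | -5830.80
hole 2 | -1272.00 | 54.50 | 20.00 | -69324.00 | -25440.00
Σ | 12326.94 |  |  | 1480881.67 | 382729.20
x̄ = 1480881.67 / 12326.94 = 120.13 in
ȳ = 382729.20 / 12326.94 = 31.05 in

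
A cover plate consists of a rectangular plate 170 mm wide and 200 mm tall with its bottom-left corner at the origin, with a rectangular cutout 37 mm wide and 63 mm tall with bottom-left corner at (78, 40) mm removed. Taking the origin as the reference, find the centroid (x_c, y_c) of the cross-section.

Part | A | x̄ᵢ | ȳᵢ | A·x̄ᵢ | A·ȳᵢ
plate | 34000.00 | 85.00 | 100.00 | 2890000.00 | 3400000.00
hole | -2331.00 | 96.50 | 71.50 | -224941.50 | -166666.50
Σ | 31669.00 |  |  | 2665058.50 | 3233333.50
x_c = 2665058.50 / 31669.00 = 84.15 mm
y_c = 3233333.50 / 31669.00 = 102.10 mm

x_c = 84.15 mm, y_c = 102.10 mm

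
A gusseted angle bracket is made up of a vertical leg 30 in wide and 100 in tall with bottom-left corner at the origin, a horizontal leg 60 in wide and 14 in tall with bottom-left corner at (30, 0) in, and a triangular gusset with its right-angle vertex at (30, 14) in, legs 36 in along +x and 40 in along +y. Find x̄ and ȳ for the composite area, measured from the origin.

vertical leg: A = 30 × 100 = 3000.00, centroid at (15.00, 50.00).
horizontal leg: A = 60 × 14 = 840.00, centroid at (60.00, 7.00).
gusset: A = ½·36·40 = 720.00, centroid at (42.00, 27.33).
ΣA = 4560.00 in²
ΣAx̄ = (3000.00)(15.00) + (840.00)(60.00) + (720.00)(42.00) = 125640.00 in³
ΣAȳ = (3000.00)(50.00) + (840.00)(7.00) + (720.00)(27.33) = 175560.00 in³
x̄ = 125640.00 / 4560.00 = 27.55 in
ȳ = 175560.00 / 4560.00 = 38.50 in

x̄ = 27.55 in, ȳ = 38.50 in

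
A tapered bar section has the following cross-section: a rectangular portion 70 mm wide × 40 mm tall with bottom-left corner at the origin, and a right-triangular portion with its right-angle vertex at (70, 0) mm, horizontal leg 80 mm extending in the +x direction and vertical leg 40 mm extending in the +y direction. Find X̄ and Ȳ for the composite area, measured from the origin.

X̄ = 57.42 mm, Ȳ = 17.58 mm

rectangular portion: A = 70 × 40 = 2800.00, centroid at (35.00, 20.00).
triangular portion: A = ½·80·40 = 1600.00, centroid at (96.67, 13.33).
ΣA = 4400.00 mm², ΣAX̄ = 252666.67 mm³, ΣAȲ = 77333.33 mm³.
X̄ = 252666.67/4400.00 = 57.42 mm; Ȳ = 77333.33/4400.00 = 17.58 mm.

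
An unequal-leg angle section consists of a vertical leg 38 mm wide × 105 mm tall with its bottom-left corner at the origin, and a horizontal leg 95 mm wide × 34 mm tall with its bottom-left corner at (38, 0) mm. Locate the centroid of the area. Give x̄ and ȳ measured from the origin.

vertical leg: A = 38 × 105 = 3990.00, centroid at (19.00, 52.50).
horizontal leg: A = 95 × 34 = 3230.00, centroid at (85.50, 17.00).
ΣA = 7220.00 mm², ΣAx̄ = 351975.00 mm³, ΣAȳ = 264385.00 mm³.
x̄ = 351975.00/7220.00 = 48.75 mm; ȳ = 264385.00/7220.00 = 36.62 mm.

x̄ = 48.75 mm, ȳ = 36.62 mm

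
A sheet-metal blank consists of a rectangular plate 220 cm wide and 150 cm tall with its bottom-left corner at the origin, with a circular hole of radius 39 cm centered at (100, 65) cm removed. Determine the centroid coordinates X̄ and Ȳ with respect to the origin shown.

plate: A = 220 × 150 = 33000.00, centroid at (110.00, 75.00).
hole: A = −π·39² = -4778.36, centroid at (100.00, 65.00).
ΣA = 28221.64 cm², ΣAX̄ = 3152163.76 cm³, ΣAȲ = 2164406.44 cm³.
X̄ = 3152163.76/28221.64 = 111.69 cm; Ȳ = 2164406.44/28221.64 = 76.69 cm.

X̄ = 111.69 cm, Ȳ = 76.69 cm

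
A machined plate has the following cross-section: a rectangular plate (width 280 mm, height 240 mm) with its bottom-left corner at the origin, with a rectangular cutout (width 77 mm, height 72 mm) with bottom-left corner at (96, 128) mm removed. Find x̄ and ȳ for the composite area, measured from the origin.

x̄ = 140.49 mm, ȳ = 116.04 mm

plate: A = 280 × 240 = 67200.00, centroid at (140.00, 120.00).
hole: A = −(77 × 72) = -5544.00, centroid at (134.50, 164.00).
ΣA = 61656.00 mm²
ΣAx̄ = (67200.00)(140.00) + (-5544.00)(134.50) = 8662332.00 mm³
ΣAȳ = (67200.00)(120.00) + (-5544.00)(164.00) = 7154784.00 mm³
x̄ = 8662332.00 / 61656.00 = 140.49 mm
ȳ = 7154784.00 / 61656.00 = 116.04 mm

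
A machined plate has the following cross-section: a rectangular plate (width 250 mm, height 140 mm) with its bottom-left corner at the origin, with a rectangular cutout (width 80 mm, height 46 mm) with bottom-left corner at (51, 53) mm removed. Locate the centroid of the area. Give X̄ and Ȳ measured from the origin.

X̄ = 128.99 mm, Ȳ = 69.30 mm

Part | A | x̄ᵢ | ȳᵢ | A·x̄ᵢ | A·ȳᵢ
plate | 35000.00 | 125.00 | 70.00 | 4375000.00 | 2450000.00
hole | -3680.00 | 91.00 | 76.00 | -334880.00 | -279680.00
Σ | 31320.00 |  |  | 4040120.00 | 2170320.00
X̄ = 4040120.00 / 31320.00 = 128.99 mm
Ȳ = 2170320.00 / 31320.00 = 69.30 mm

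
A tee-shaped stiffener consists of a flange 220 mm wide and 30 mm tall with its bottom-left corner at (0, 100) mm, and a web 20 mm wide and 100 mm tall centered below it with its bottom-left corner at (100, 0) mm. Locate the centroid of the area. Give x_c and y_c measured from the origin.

web: A = 20 × 100 = 2000.00, centroid at (110.00, 50.00).
flange: A = 220 × 30 = 6600.00, centroid at (110.00, 115.00).
ΣA = 8600.00 mm², ΣAx_c = 946000.00 mm³, ΣAy_c = 859000.00 mm³.
x_c = 946000.00/8600.00 = 110.00 mm; y_c = 859000.00/8600.00 = 99.88 mm.

x_c = 110.00 mm, y_c = 99.88 mm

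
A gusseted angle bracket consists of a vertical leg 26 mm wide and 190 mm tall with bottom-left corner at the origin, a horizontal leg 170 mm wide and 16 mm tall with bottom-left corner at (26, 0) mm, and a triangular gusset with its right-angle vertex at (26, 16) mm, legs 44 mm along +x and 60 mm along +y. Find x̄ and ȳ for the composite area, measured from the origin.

x̄ = 46.75 mm, ȳ = 59.98 mm

vertical leg: A = 26 × 190 = 4940.00, centroid at (13.00, 95.00).
horizontal leg: A = 170 × 16 = 2720.00, centroid at (111.00, 8.00).
gusset: A = ½·44·60 = 1320.00, centroid at (40.67, 36.00).
ΣA = 8980.00 mm², ΣAx̄ = 419820.00 mm³, ΣAȳ = 538580.00 mm³.
x̄ = 419820.00/8980.00 = 46.75 mm; ȳ = 538580.00/8980.00 = 59.98 mm.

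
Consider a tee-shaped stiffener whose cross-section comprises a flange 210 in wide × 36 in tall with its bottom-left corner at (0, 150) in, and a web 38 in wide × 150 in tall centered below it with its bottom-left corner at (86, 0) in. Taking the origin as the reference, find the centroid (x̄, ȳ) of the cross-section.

web: A = 38 × 150 = 5700.00, centroid at (105.00, 75.00).
flange: A = 210 × 36 = 7560.00, centroid at (105.00, 168.00).
ΣA = 13260.00 in²
ΣAx̄ = (5700.00)(105.00) + (7560.00)(105.00) = 1392300.00 in³
ΣAȳ = (5700.00)(75.00) + (7560.00)(168.00) = 1697580.00 in³
x̄ = 1392300.00 / 13260.00 = 105.00 in
ȳ = 1697580.00 / 13260.00 = 128.02 in

x̄ = 105.00 in, ȳ = 128.02 in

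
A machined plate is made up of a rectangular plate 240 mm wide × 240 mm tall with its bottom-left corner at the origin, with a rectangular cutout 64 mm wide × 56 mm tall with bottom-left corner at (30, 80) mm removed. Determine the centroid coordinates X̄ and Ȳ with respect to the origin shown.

plate: A = 240 × 240 = 57600.00, centroid at (120.00, 120.00).
hole: A = −(64 × 56) = -3584.00, centroid at (62.00, 108.00).
ΣA = 54016.00 mm²
ΣAX̄ = (57600.00)(120.00) + (-3584.00)(62.00) = 6689792.00 mm³
ΣAȲ = (57600.00)(120.00) + (-3584.00)(108.00) = 6524928.00 mm³
X̄ = 6689792.00 / 54016.00 = 123.85 mm
Ȳ = 6524928.00 / 54016.00 = 120.80 mm

X̄ = 123.85 mm, Ȳ = 120.80 mm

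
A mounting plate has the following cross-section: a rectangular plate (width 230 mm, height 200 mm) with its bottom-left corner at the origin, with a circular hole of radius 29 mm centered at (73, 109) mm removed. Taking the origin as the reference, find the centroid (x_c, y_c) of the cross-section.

Part | A | x̄ᵢ | ȳᵢ | A·x̄ᵢ | A·ȳᵢ
plate | 46000.00 | 115.00 | 100.00 | 5290000.00 | 4600000.00
hole | -2642.08 | 73.00 | 109.00 | -192871.80 | -287986.66
Σ | 43357.92 |  |  | 5097128.20 | 4312013.34
x_c = 5097128.20 / 43357.92 = 117.56 mm
y_c = 4312013.34 / 43357.92 = 99.45 mm

x_c = 117.56 mm, y_c = 99.45 mm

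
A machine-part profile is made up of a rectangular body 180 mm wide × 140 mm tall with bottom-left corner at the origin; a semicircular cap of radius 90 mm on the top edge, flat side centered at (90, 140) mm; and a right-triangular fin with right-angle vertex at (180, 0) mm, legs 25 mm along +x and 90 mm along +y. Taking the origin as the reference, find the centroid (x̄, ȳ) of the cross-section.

x̄ = 92.83 mm, ȳ = 104.10 mm

rectangular body: A = 180 × 140 = 25200.00, centroid at (90.00, 70.00).
semicircular top: A = ½π·90² = 12723.45, centroid at (90.00, 178.20).
triangular fin: A = ½·25·90 = 1125.00, centroid at (188.33, 30.00).
ΣA = 39048.45 mm²
ΣAx̄ = (25200.00)(90.00) + (12723.45)(90.00) + (1125.00)(188.33) = 3624985.52 mm³
ΣAȳ = (25200.00)(70.00) + (12723.45)(178.20) + (1125.00)(30.00) = 4065033.03 mm³
x̄ = 3624985.52 / 39048.45 = 92.83 mm
ȳ = 4065033.03 / 39048.45 = 104.10 mm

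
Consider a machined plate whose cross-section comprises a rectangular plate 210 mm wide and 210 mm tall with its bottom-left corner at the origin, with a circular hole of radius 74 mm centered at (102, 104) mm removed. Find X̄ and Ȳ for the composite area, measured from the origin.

plate: A = 210 × 210 = 44100.00, centroid at (105.00, 105.00).
hole: A = −π·74² = -17203.36, centroid at (102.00, 104.00).
ΣA = 26896.64 mm²
ΣAX̄ = (44100.00)(105.00) + (-17203.36)(102.00) = 2875757.14 mm³
ΣAȲ = (44100.00)(105.00) + (-17203.36)(104.00) = 2841350.42 mm³
X̄ = 2875757.14 / 26896.64 = 106.92 mm
Ȳ = 2841350.42 / 26896.64 = 105.64 mm

X̄ = 106.92 mm, Ȳ = 105.64 mm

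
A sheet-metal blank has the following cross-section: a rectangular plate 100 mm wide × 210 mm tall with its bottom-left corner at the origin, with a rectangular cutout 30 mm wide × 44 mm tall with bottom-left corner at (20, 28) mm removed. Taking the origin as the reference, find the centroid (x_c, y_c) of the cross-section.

plate: A = 100 × 210 = 21000.00, centroid at (50.00, 105.00).
hole: A = −(30 × 44) = -1320.00, centroid at (35.00, 50.00).
ΣA = 19680.00 mm², ΣAx_c = 1003800.00 mm³, ΣAy_c = 2139000.00 mm³.
x_c = 1003800.00/19680.00 = 51.01 mm; y_c = 2139000.00/19680.00 = 108.69 mm.

x_c = 51.01 mm, y_c = 108.69 mm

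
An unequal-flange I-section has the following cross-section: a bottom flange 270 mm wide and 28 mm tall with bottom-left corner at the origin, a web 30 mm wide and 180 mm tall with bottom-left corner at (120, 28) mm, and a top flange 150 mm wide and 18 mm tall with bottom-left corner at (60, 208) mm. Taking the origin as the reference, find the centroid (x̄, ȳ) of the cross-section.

Part | A | x̄ᵢ | ȳᵢ | A·x̄ᵢ | A·ȳᵢ
bottom flange | 7560.00 | 135.00 | 14.00 | 1020600.00 | 105840.00
web | 5400.00 | 135.00 | 118.00 | 729000.00 | 637200.00
top flange | 2700.00 | 135.00 | 217.00 | 364500.00 | 585900.00
Σ | 15660.00 |  |  | 2114100.00 | 1328940.00
x̄ = 2114100.00 / 15660.00 = 135.00 mm
ȳ = 1328940.00 / 15660.00 = 84.86 mm

x̄ = 135.00 mm, ȳ = 84.86 mm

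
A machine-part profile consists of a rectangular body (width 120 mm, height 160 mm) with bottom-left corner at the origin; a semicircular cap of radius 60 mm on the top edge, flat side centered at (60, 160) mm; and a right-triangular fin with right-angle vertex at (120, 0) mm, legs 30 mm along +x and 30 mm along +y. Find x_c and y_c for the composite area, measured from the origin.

x_c = 61.24 mm, y_c = 102.32 mm

rectangular body: A = 120 × 160 = 19200.00, centroid at (60.00, 80.00).
semicircular top: A = ½π·60² = 5654.87, centroid at (60.00, 185.46).
triangular fin: A = ½·30·30 = 450.00, centroid at (130.00, 10.00).
ΣA = 25304.87 mm²
ΣAx_c = (19200.00)(60.00) + (5654.87)(60.00) + (450.00)(130.00) = 1549792.01 mm³
ΣAy_c = (19200.00)(80.00) + (5654.87)(185.46) + (450.00)(10.00) = 2589278.68 mm³
x_c = 1549792.01 / 25304.87 = 61.24 mm
y_c = 2589278.68 / 25304.87 = 102.32 mm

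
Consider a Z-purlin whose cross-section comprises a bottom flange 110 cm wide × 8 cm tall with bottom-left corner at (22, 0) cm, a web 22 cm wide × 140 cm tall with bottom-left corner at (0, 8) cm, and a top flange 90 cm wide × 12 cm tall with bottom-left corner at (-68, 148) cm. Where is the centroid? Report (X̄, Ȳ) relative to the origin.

bottom flange: A = 110 × 8 = 880.00, centroid at (77.00, 4.00).
web: A = 22 × 140 = 3080.00, centroid at (11.00, 78.00).
top flange: A = 90 × 12 = 1080.00, centroid at (-23.00, 154.00).
ΣA = 5040.00 cm²
ΣAX̄ = (880.00)(77.00) + (3080.00)(11.00) + (1080.00)(-23.00) = 76800.00 cm³
ΣAȲ = (880.00)(4.00) + (3080.00)(78.00) + (1080.00)(154.00) = 410080.00 cm³
X̄ = 76800.00 / 5040.00 = 15.24 cm
Ȳ = 410080.00 / 5040.00 = 81.37 cm

X̄ = 15.24 cm, Ȳ = 81.37 cm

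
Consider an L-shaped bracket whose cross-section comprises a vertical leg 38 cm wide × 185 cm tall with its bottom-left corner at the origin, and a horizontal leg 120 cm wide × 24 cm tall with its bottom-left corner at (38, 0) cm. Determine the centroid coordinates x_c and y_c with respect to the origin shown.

x_c = 41.96 cm, y_c = 69.11 cm

Part | A | x̄ᵢ | ȳᵢ | A·x̄ᵢ | A·ȳᵢ
vertical leg | 7030.00 | 19.00 | 92.50 | 133570.00 | 650275.00
horizontal leg | 2880.00 | 98.00 | 12.00 | 282240.00 | 34560.00
Σ | 9910.00 |  |  | 415810.00 | 684835.00
x_c = 415810.00 / 9910.00 = 41.96 cm
y_c = 684835.00 / 9910.00 = 69.11 cm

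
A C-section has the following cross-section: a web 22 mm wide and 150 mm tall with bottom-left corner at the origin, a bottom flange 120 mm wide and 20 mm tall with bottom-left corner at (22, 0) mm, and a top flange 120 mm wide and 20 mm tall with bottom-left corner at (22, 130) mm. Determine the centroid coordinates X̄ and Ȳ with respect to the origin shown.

web: A = 22 × 150 = 3300.00, centroid at (11.00, 75.00).
bottom flange: A = 120 × 20 = 2400.00, centroid at (82.00, 10.00).
top flange: A = 120 × 20 = 2400.00, centroid at (82.00, 140.00).
ΣA = 8100.00 mm², ΣAX̄ = 429900.00 mm³, ΣAȲ = 607500.00 mm³.
X̄ = 429900.00/8100.00 = 53.07 mm; Ȳ = 607500.00/8100.00 = 75.00 mm.

X̄ = 53.07 mm, Ȳ = 75.00 mm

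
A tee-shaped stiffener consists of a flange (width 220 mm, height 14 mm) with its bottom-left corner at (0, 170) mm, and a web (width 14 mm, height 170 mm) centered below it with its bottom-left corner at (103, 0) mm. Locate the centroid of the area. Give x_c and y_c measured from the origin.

x_c = 110.00 mm, y_c = 136.90 mm

web: A = 14 × 170 = 2380.00, centroid at (110.00, 85.00).
flange: A = 220 × 14 = 3080.00, centroid at (110.00, 177.00).
ΣA = 5460.00 mm²
ΣAx_c = (2380.00)(110.00) + (3080.00)(110.00) = 600600.00 mm³
ΣAy_c = (2380.00)(85.00) + (3080.00)(177.00) = 747460.00 mm³
x_c = 600600.00 / 5460.00 = 110.00 mm
y_c = 747460.00 / 5460.00 = 136.90 mm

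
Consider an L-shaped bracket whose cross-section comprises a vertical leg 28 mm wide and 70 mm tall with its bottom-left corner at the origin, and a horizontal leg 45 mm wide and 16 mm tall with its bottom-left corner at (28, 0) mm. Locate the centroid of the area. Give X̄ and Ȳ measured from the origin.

X̄ = 23.81 mm, Ȳ = 27.75 mm

Part | A | x̄ᵢ | ȳᵢ | A·x̄ᵢ | A·ȳᵢ
vertical leg | 1960.00 | 14.00 | 35.00 | 27440.00 | 68600.00
horizontal leg | 720.00 | 50.50 | 8.00 | 36360.00 | 5760.00
Σ | 2680.00 |  |  | 63800.00 | 74360.00
X̄ = 63800.00 / 2680.00 = 23.81 mm
Ȳ = 74360.00 / 2680.00 = 27.75 mm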